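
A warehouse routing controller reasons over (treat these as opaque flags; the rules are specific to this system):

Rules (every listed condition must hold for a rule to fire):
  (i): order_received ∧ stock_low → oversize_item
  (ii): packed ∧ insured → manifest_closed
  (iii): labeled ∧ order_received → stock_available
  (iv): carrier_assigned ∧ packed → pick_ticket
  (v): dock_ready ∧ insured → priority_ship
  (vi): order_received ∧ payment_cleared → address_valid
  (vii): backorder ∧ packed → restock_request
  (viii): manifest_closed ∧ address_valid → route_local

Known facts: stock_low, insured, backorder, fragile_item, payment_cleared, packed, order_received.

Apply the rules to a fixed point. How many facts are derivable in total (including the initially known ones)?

Round 1 fires (i), (ii), (vi), (vii), giving oversize_item, manifest_closed, address_valid, restock_request.
Round 2 fires (viii), giving route_local.
Closure: {address_valid, backorder, fragile_item, insured, manifest_closed, order_received, oversize_item, packed, payment_cleared, restock_request, route_local, stock_low} — 12 facts.

12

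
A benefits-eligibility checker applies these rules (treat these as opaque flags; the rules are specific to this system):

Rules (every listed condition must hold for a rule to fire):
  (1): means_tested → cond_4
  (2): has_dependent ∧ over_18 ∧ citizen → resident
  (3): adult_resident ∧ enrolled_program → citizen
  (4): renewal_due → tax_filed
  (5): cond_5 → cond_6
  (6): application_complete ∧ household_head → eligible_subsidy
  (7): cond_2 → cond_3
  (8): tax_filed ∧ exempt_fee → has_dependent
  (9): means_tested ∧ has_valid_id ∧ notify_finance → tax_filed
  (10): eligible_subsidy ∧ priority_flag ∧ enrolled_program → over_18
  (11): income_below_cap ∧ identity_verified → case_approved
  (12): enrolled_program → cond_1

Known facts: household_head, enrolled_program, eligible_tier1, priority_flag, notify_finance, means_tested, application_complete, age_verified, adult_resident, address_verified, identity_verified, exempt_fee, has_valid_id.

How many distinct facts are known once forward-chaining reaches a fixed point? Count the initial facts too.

Round 1: (1) [means_tested → cond_4]; (3) [adult_resident ∧ enrolled_program → citizen]; (6) [application_complete ∧ household_head → eligible_subsidy]; (9) [means_tested ∧ has_valid_id ∧ notify_finance → tax_filed]; (12) [enrolled_program → cond_1]. New: cond_4, citizen, eligible_subsidy, tax_filed, cond_1.
Round 2: (8) [tax_filed ∧ exempt_fee → has_dependent]; (10) [eligible_subsidy ∧ priority_flag ∧ enrolled_program → over_18]. New: has_dependent, over_18.
Round 3: (2) [has_dependent ∧ over_18 ∧ citizen → resident]. New: resident.
Closure: {address_verified, adult_resident, age_verified, application_complete, citizen, cond_1, cond_4, eligible_subsidy, eligible_tier1, enrolled_program, exempt_fee, has_dependent, has_valid_id, household_head, identity_verified, means_tested, notify_finance, over_18, priority_flag, resident, tax_filed} — 21 facts.

21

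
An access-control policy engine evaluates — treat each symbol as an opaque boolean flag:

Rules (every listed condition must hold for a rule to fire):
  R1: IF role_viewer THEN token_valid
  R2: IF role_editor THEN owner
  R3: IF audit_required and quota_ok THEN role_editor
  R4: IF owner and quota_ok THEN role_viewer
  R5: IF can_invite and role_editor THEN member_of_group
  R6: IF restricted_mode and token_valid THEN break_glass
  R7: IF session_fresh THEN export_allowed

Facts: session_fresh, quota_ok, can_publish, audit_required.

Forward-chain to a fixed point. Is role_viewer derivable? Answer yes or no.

Round 1 fires R3, R7, giving role_editor, export_allowed.
Round 2 fires R2, giving owner.
Round 3 fires R4, giving role_viewer.
Round 4 fires R1, giving token_valid.
role_viewer appears in round 3, so it is derivable.

yes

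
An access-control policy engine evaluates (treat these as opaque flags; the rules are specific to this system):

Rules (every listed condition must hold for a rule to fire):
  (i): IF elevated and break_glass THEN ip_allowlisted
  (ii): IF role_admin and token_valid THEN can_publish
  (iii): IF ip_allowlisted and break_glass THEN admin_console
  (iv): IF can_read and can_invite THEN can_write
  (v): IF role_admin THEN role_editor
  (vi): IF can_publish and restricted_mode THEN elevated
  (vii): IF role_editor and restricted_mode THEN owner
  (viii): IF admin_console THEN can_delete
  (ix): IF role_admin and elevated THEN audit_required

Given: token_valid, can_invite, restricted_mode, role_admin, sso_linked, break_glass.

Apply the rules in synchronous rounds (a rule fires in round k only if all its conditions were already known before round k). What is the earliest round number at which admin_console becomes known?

4

Round 1 — (ii), (v), derive can_publish, role_editor.
Round 2 — (vi), (vii), derive elevated, owner.
Round 3 — (i), (ix), derive ip_allowlisted, audit_required.
Round 4 — (iii), derive admin_console.
admin_console first appears in round 4.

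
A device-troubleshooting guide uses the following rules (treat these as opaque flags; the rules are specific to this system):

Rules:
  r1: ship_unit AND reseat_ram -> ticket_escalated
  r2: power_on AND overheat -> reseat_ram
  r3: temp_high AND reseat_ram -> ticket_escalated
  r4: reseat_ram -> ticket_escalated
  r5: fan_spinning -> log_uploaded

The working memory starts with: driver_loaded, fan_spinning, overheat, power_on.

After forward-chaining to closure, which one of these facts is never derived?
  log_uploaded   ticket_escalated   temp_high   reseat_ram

Round 1 fires r2, r5, giving reseat_ram, log_uploaded.
Round 2 fires r4, giving ticket_escalated.
Derived: log_uploaded (round 1), ticket_escalated (round 2), reseat_ram (round 1). temp_high never appears in any round.

temp_high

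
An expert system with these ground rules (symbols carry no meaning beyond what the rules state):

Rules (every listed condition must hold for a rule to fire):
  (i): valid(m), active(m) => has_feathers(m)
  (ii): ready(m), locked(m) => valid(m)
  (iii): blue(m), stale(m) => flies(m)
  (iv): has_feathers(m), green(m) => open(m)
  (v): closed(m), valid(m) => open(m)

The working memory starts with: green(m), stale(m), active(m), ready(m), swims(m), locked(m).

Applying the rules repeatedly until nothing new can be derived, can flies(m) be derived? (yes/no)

no

[1] (ii) [ready(m), locked(m) => valid(m)]. ⇒ new: valid(m).
[2] (i) [valid(m), active(m) => has_feathers(m)]. ⇒ new: has_feathers(m).
[3] (iv) [has_feathers(m), green(m) => open(m)]. ⇒ new: open(m).
Fixed point reached. flies(m) is concluded only by (iii); (iii) needs blue(m) (never derived).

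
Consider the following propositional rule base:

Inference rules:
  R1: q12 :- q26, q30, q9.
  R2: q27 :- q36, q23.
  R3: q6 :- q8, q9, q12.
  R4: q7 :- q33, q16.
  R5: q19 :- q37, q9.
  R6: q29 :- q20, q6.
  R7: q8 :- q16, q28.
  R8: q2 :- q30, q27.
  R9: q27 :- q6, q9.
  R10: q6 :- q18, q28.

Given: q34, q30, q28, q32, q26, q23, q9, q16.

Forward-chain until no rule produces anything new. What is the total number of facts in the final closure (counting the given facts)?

13

[1] R1 [q12 :- q26, q30, q9.]; R7 [q8 :- q16, q28.]. ⇒ new: q12, q8.
[2] R3 [q6 :- q8, q9, q12.]. ⇒ new: q6.
[3] R9 [q27 :- q6, q9.]. ⇒ new: q27.
[4] R8 [q2 :- q30, q27.]. ⇒ new: q2.
Closure: {q12, q16, q2, q23, q26, q27, q28, q30, q32, q34, q6, q8, q9} — 13 facts.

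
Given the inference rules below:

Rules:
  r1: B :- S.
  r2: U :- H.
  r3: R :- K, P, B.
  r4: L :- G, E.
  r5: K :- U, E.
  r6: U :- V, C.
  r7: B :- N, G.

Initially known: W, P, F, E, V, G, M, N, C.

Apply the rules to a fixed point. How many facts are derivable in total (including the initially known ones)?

14

Round 1 — r4, r6, r7, derive L, U, B.
Round 2 — r5, derive K.
Round 3 — r3, derive R.
Closure: {B, C, E, F, G, K, L, M, N, P, R, U, V, W} — 14 facts.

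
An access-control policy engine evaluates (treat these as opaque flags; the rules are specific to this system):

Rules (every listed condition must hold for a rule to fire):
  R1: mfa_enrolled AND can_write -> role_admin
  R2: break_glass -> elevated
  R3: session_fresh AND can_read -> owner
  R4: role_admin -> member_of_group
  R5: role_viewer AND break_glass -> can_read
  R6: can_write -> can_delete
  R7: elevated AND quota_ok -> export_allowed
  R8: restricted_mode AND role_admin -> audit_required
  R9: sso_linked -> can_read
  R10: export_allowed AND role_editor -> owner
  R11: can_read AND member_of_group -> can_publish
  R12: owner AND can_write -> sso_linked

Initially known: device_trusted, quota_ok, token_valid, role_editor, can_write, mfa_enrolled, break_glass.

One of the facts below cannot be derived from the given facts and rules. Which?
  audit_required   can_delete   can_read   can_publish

audit_required

Round 1: R1 [mfa_enrolled AND can_write -> role_admin]; R2 [break_glass -> elevated]; R6 [can_write -> can_delete]. Adds role_admin, elevated, can_delete.
Round 2: R4 [role_admin -> member_of_group]; R7 [elevated AND quota_ok -> export_allowed]. Adds member_of_group, export_allowed.
Round 3: R10 [export_allowed AND role_editor -> owner]. Adds owner.
Round 4: R12 [owner AND can_write -> sso_linked]. Adds sso_linked.
Round 5: R9 [sso_linked -> can_read]. Adds can_read.
Round 6: R11 [can_read AND member_of_group -> can_publish]. Adds can_publish.
Derived: can_publish (round 6), can_delete (round 1), can_read (round 5). audit_required never appears in any round.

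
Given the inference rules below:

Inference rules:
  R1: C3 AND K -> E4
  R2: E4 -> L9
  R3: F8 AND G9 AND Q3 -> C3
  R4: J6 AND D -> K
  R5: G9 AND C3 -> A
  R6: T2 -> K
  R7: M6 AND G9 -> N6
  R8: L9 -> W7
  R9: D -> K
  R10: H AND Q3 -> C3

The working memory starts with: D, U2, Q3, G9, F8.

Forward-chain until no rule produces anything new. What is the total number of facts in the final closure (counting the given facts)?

11

[1] R3 [F8 AND G9 AND Q3 -> C3]; R9 [D -> K]. ⇒ new: C3, K.
[2] R1 [C3 AND K -> E4]; R5 [G9 AND C3 -> A]. ⇒ new: E4, A.
[3] R2 [E4 -> L9]. ⇒ new: L9.
[4] R8 [L9 -> W7]. ⇒ new: W7.
Closure: {A, C3, D, E4, F8, G9, K, L9, Q3, U2, W7} — 11 facts.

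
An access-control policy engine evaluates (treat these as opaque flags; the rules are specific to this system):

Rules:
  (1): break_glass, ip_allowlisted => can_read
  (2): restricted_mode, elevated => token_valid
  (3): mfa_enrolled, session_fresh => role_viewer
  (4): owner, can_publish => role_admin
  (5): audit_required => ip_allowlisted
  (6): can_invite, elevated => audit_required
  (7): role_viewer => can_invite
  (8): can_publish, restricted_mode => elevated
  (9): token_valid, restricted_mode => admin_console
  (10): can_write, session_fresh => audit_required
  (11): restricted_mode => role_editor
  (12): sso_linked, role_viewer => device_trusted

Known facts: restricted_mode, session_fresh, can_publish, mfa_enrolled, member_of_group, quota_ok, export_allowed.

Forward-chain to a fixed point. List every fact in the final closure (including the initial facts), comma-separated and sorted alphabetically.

admin_console, audit_required, can_invite, can_publish, elevated, export_allowed, ip_allowlisted, member_of_group, mfa_enrolled, quota_ok, restricted_mode, role_editor, role_viewer, session_fresh, token_valid

Round 1: (3) [mfa_enrolled, session_fresh => role_viewer]; (8) [can_publish, restricted_mode => elevated]; (11) [restricted_mode => role_editor]. New: role_viewer, elevated, role_editor.
Round 2: (2) [restricted_mode, elevated => token_valid]; (7) [role_viewer => can_invite]. New: token_valid, can_invite.
Round 3: (6) [can_invite, elevated => audit_required]; (9) [token_valid, restricted_mode => admin_console]. New: audit_required, admin_console.
Round 4: (5) [audit_required => ip_allowlisted]. New: ip_allowlisted.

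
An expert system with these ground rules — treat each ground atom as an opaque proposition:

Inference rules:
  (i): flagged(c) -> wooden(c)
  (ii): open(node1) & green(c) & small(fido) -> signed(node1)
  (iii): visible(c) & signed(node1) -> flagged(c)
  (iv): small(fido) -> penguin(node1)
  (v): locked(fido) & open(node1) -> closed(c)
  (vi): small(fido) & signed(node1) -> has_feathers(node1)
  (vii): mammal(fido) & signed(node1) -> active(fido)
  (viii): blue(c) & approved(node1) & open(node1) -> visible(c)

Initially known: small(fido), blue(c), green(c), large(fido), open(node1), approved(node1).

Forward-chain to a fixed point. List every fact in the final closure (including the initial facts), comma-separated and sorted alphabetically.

approved(node1), blue(c), flagged(c), green(c), has_feathers(node1), large(fido), open(node1), penguin(node1), signed(node1), small(fido), visible(c), wooden(c)

Round 1 — (ii), (iv), (viii), derive signed(node1), penguin(node1), visible(c).
Round 2 — (iii), (vi), derive flagged(c), has_feathers(node1).
Round 3 — (i), derive wooden(c).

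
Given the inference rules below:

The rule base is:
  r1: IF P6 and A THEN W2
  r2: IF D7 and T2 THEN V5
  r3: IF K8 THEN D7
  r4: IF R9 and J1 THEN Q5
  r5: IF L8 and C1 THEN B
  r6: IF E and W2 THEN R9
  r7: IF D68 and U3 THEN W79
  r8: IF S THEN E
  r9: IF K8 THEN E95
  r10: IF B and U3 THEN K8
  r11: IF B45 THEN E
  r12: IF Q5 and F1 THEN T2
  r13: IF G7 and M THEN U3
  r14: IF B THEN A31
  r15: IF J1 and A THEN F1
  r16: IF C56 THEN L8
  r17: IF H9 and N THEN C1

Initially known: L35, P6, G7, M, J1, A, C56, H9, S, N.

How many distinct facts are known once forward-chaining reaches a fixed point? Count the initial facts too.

[1] r1 [IF P6 and A THEN W2]; r8 [IF S THEN E]; r13 [IF G7 and M THEN U3]; r15 [IF J1 and A THEN F1]; r16 [IF C56 THEN L8]; r17 [IF H9 and N THEN C1]. ⇒ new: W2, E, U3, F1, L8, C1.
[2] r5 [IF L8 and C1 THEN B]; r6 [IF E and W2 THEN R9]. ⇒ new: B, R9.
[3] r4 [IF R9 and J1 THEN Q5]; r10 [IF B and U3 THEN K8]; r14 [IF B THEN A31]. ⇒ new: Q5, K8, A31.
[4] r3 [IF K8 THEN D7]; r9 [IF K8 THEN E95]; r12 [IF Q5 and F1 THEN T2]. ⇒ new: D7, E95, T2.
[5] r2 [IF D7 and T2 THEN V5]. ⇒ new: V5.
Closure: {A, A31, B, C1, C56, D7, E, E95, F1, G7, H9, J1, K8, L35, L8, M, N, P6, Q5, R9, S, T2, U3, V5, W2} — 25 facts.

25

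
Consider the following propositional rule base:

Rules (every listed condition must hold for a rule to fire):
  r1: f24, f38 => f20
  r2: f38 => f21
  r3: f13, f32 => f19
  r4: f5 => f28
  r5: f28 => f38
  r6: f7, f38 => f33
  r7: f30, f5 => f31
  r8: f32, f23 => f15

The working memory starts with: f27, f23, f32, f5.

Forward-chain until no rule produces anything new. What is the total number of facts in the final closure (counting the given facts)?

Round 1 fires r4, r8, giving f28, f15.
Round 2 fires r5, giving f38.
Round 3 fires r2, giving f21.
Closure: {f15, f21, f23, f27, f28, f32, f38, f5} — 8 facts.

8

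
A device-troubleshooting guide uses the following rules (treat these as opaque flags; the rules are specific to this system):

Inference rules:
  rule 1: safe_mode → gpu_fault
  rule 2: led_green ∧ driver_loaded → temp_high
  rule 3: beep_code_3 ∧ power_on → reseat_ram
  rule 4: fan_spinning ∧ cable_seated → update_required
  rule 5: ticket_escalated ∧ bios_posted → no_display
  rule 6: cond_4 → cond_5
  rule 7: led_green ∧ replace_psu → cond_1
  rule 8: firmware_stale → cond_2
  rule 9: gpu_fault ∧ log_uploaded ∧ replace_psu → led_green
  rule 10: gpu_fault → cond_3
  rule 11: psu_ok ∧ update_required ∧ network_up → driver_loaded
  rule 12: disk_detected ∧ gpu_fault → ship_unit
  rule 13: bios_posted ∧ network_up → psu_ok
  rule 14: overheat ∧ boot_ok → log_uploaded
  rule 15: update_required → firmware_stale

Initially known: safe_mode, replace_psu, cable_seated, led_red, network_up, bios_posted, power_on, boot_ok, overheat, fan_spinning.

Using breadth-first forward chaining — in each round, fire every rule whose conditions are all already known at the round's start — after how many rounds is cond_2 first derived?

3

Round 1: rule 1 [safe_mode → gpu_fault]; rule 4 [fan_spinning ∧ cable_seated → update_required]; rule 13 [bios_posted ∧ network_up → psu_ok]; rule 14 [overheat ∧ boot_ok → log_uploaded]. New: gpu_fault, update_required, psu_ok, log_uploaded.
Round 2: rule 9 [gpu_fault ∧ log_uploaded ∧ replace_psu → led_green]; rule 10 [gpu_fault → cond_3]; rule 11 [psu_ok ∧ update_required ∧ network_up → driver_loaded]; rule 15 [update_required → firmware_stale]. New: led_green, cond_3, driver_loaded, firmware_stale.
Round 3: rule 2 [led_green ∧ driver_loaded → temp_high]; rule 7 [led_green ∧ replace_psu → cond_1]; rule 8 [firmware_stale → cond_2]. New: temp_high, cond_1, cond_2.
cond_2 first appears in round 3.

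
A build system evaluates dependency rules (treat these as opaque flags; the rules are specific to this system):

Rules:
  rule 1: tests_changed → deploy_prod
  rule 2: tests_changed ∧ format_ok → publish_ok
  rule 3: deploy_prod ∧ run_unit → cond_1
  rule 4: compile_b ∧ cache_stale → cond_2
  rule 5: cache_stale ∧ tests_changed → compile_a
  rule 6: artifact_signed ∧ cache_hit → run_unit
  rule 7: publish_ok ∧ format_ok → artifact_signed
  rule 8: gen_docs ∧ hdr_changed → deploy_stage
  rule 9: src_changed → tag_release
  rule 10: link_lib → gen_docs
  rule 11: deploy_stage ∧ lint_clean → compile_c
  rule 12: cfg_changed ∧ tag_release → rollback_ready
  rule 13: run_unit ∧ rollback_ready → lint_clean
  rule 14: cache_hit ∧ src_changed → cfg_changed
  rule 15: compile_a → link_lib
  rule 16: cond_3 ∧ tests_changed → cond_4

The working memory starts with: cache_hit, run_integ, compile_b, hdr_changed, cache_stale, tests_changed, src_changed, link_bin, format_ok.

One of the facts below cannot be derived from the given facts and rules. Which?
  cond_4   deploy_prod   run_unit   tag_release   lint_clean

cond_4

Round 1: rule 1 [tests_changed → deploy_prod]; rule 2 [tests_changed ∧ format_ok → publish_ok]; rule 4 [compile_b ∧ cache_stale → cond_2]; rule 5 [cache_stale ∧ tests_changed → compile_a]; rule 9 [src_changed → tag_release]; rule 14 [cache_hit ∧ src_changed → cfg_changed]. Adds deploy_prod, publish_ok, cond_2, compile_a, tag_release, cfg_changed.
Round 2: rule 7 [publish_ok ∧ format_ok → artifact_signed]; rule 12 [cfg_changed ∧ tag_release → rollback_ready]; rule 15 [compile_a → link_lib]. Adds artifact_signed, rollback_ready, link_lib.
Round 3: rule 6 [artifact_signed ∧ cache_hit → run_unit]; rule 10 [link_lib → gen_docs]. Adds run_unit, gen_docs.
Round 4: rule 3 [deploy_prod ∧ run_unit → cond_1]; rule 8 [gen_docs ∧ hdr_changed → deploy_stage]; rule 13 [run_unit ∧ rollback_ready → lint_clean]. Adds cond_1, deploy_stage, lint_clean.
Round 5: rule 11 [deploy_stage ∧ lint_clean → compile_c]. Adds compile_c.
Derived: lint_clean (round 4), tag_release (round 1), run_unit (round 3), deploy_prod (round 1). cond_4 never appears in any round.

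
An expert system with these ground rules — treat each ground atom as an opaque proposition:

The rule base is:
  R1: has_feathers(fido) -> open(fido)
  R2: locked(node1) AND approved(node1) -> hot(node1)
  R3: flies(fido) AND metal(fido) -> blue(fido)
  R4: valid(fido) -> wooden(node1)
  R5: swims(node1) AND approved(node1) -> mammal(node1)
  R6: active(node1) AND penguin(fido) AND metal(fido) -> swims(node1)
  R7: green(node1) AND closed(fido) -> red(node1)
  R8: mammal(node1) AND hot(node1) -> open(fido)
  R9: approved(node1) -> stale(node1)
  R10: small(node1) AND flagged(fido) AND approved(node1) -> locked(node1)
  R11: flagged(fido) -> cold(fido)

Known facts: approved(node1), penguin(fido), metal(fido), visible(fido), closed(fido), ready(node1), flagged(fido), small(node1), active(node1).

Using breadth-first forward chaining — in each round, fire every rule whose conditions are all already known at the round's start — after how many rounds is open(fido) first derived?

3

Round 1 — R6, R9, R10, R11, derive swims(node1), stale(node1), locked(node1), cold(fido).
Round 2 — R2, R5, derive hot(node1), mammal(node1).
Round 3 — R8, derive open(fido).
open(fido) first appears in round 3.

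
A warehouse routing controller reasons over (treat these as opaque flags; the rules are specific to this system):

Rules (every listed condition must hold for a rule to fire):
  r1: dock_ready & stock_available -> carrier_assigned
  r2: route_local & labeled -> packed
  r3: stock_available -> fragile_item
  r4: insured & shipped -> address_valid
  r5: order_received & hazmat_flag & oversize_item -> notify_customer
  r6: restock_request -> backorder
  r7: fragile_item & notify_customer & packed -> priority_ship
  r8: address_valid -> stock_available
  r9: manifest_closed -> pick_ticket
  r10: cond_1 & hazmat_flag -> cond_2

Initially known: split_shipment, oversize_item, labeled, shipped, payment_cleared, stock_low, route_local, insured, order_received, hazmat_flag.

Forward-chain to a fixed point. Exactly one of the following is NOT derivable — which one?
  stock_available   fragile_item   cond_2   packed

cond_2

Round 1: r2 [route_local & labeled -> packed]; r4 [insured & shipped -> address_valid]; r5 [order_received & hazmat_flag & oversize_item -> notify_customer]. New: packed, address_valid, notify_customer.
Round 2: r8 [address_valid -> stock_available]. New: stock_available.
Round 3: r3 [stock_available -> fragile_item]. New: fragile_item.
Round 4: r7 [fragile_item & notify_customer & packed -> priority_ship]. New: priority_ship.
Derived: packed (round 1), fragile_item (round 3), stock_available (round 2). cond_2 never appears in any round.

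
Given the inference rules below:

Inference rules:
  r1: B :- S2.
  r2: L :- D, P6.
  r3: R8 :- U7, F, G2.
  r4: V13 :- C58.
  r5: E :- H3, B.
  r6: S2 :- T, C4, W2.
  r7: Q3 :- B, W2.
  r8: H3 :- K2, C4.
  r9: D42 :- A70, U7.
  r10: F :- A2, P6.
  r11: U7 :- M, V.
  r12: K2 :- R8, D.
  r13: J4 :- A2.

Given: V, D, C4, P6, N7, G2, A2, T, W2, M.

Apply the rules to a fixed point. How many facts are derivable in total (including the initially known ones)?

Round 1 — r2, r6, r10, r11, r13, derive L, S2, F, U7, J4.
Round 2 — r1, r3, derive B, R8.
Round 3 — r7, r12, derive Q3, K2.
Round 4 — r8, derive H3.
Round 5 — r5, derive E.
Closure: {A2, B, C4, D, E, F, G2, H3, J4, K2, L, M, N7, P6, Q3, R8, S2, T, U7, V, W2} — 21 facts.

21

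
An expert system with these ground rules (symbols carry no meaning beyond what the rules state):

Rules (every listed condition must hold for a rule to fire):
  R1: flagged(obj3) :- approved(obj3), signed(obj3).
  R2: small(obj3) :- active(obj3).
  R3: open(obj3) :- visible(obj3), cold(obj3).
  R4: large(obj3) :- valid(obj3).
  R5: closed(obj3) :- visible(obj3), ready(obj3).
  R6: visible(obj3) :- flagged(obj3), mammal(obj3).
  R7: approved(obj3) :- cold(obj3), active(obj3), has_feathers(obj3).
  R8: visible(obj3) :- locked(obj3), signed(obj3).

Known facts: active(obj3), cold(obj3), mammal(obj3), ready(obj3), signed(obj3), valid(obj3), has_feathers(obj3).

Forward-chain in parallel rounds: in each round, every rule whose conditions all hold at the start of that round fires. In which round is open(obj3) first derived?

Round 1 fires R2, R4, R7, giving small(obj3), large(obj3), approved(obj3).
Round 2 fires R1, giving flagged(obj3).
Round 3 fires R6, giving visible(obj3).
Round 4 fires R3, R5, giving open(obj3), closed(obj3).
open(obj3) first appears in round 4.

4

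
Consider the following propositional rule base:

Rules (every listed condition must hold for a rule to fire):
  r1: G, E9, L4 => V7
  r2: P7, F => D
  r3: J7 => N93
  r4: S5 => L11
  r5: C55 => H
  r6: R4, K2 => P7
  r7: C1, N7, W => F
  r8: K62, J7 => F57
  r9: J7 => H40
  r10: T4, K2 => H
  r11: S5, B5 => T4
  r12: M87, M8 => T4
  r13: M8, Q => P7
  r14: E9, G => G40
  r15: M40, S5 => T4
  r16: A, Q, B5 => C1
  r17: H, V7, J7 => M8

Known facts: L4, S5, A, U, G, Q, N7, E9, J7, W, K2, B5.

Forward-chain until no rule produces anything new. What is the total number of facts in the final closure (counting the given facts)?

Round 1: r1 [G, E9, L4 => V7]; r3 [J7 => N93]; r4 [S5 => L11]; r9 [J7 => H40]; r11 [S5, B5 => T4]; r14 [E9, G => G40]; r16 [A, Q, B5 => C1]. Adds V7, N93, L11, H40, T4, G40, C1.
Round 2: r7 [C1, N7, W => F]; r10 [T4, K2 => H]. Adds F, H.
Round 3: r17 [H, V7, J7 => M8]. Adds M8.
Round 4: r13 [M8, Q => P7]. Adds P7.
Round 5: r2 [P7, F => D]. Adds D.
Closure: {A, B5, C1, D, E9, F, G, G40, H, H40, J7, K2, L11, L4, M8, N7, N93, P7, Q, S5, T4, U, V7, W} — 24 facts.

24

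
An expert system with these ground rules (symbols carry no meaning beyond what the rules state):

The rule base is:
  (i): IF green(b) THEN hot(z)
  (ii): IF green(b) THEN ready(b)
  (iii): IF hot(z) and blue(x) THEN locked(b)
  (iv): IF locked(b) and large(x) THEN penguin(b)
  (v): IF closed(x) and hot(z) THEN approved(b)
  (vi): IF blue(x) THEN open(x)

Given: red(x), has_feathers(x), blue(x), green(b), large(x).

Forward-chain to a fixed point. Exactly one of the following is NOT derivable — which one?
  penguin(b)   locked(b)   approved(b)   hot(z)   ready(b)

Round 1 — (i), (ii), (vi), derive hot(z), ready(b), open(x).
Round 2 — (iii), derive locked(b).
Round 3 — (iv), derive penguin(b).
Derived: locked(b) (round 2), penguin(b) (round 3), hot(z) (round 1), ready(b) (round 1). approved(b) never appears in any round.

approved(b)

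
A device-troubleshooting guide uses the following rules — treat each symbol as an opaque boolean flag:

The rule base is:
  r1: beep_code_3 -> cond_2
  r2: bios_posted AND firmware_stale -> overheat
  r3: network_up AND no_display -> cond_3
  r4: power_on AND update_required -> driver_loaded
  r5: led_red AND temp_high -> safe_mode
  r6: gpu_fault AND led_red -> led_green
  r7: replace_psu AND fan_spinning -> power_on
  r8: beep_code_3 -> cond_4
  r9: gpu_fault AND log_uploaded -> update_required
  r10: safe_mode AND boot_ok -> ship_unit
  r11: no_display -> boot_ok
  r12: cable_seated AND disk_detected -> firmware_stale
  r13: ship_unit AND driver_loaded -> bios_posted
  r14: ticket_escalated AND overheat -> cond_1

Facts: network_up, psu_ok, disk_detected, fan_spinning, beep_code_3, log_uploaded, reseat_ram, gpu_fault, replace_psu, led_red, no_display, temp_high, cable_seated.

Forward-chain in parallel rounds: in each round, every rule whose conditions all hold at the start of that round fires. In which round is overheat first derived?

Round 1 — r1, r3, r5, r6, r7, r8, r9, r11, r12, derive cond_2, cond_3, safe_mode, led_green, power_on, cond_4, update_required, boot_ok, firmware_stale.
Round 2 — r4, r10, derive driver_loaded, ship_unit.
Round 3 — r13, derive bios_posted.
Round 4 — r2, derive overheat.
overheat first appears in round 4.

4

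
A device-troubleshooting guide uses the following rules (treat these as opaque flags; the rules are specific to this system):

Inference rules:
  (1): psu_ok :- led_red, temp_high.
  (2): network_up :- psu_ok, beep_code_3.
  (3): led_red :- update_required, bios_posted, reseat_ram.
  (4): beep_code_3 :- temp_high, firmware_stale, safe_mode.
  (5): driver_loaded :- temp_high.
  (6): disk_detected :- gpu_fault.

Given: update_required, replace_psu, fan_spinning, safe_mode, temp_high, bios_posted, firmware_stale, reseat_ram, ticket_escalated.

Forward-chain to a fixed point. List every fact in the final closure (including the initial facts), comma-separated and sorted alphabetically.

beep_code_3, bios_posted, driver_loaded, fan_spinning, firmware_stale, led_red, network_up, psu_ok, replace_psu, reseat_ram, safe_mode, temp_high, ticket_escalated, update_required

Round 1: (3) [led_red :- update_required, bios_posted, reseat_ram.]; (4) [beep_code_3 :- temp_high, firmware_stale, safe_mode.]; (5) [driver_loaded :- temp_high.]. Adds led_red, beep_code_3, driver_loaded.
Round 2: (1) [psu_ok :- led_red, temp_high.]. Adds psu_ok.
Round 3: (2) [network_up :- psu_ok, beep_code_3.]. Adds network_up.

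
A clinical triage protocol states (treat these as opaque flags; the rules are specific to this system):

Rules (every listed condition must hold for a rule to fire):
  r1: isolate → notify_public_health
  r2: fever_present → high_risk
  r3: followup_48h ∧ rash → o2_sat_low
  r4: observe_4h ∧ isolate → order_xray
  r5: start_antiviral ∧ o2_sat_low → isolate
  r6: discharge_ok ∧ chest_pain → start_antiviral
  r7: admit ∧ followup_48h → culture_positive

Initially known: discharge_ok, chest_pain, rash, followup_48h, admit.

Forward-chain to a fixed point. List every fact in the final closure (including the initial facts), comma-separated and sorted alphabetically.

admit, chest_pain, culture_positive, discharge_ok, followup_48h, isolate, notify_public_health, o2_sat_low, rash, start_antiviral

Round 1: r3 [followup_48h ∧ rash → o2_sat_low]; r6 [discharge_ok ∧ chest_pain → start_antiviral]; r7 [admit ∧ followup_48h → culture_positive]. Adds o2_sat_low, start_antiviral, culture_positive.
Round 2: r5 [start_antiviral ∧ o2_sat_low → isolate]. Adds isolate.
Round 3: r1 [isolate → notify_public_health]. Adds notify_public_health.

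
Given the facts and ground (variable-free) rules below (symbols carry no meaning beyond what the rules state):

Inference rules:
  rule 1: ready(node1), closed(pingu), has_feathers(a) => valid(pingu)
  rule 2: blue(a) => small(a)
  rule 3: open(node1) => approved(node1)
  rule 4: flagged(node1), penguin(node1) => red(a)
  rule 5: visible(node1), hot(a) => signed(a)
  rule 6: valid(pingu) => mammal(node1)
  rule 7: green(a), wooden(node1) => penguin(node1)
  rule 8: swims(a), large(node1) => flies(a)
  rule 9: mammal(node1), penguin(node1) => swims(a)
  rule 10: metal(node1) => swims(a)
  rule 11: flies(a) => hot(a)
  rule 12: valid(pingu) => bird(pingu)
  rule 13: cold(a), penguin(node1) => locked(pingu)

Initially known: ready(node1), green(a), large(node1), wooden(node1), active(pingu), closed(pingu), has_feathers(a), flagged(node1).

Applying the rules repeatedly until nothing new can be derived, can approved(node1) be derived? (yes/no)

no

Round 1: rule 1 [ready(node1), closed(pingu), has_feathers(a) => valid(pingu)]; rule 7 [green(a), wooden(node1) => penguin(node1)]. Adds valid(pingu), penguin(node1).
Round 2: rule 4 [flagged(node1), penguin(node1) => red(a)]; rule 6 [valid(pingu) => mammal(node1)]; rule 12 [valid(pingu) => bird(pingu)]. Adds red(a), mammal(node1), bird(pingu).
Round 3: rule 9 [mammal(node1), penguin(node1) => swims(a)]. Adds swims(a).
Round 4: rule 8 [swims(a), large(node1) => flies(a)]. Adds flies(a).
Round 5: rule 11 [flies(a) => hot(a)]. Adds hot(a).
Fixed point reached. approved(node1) is concluded only by rule 3; rule 3 needs open(node1) (never derived).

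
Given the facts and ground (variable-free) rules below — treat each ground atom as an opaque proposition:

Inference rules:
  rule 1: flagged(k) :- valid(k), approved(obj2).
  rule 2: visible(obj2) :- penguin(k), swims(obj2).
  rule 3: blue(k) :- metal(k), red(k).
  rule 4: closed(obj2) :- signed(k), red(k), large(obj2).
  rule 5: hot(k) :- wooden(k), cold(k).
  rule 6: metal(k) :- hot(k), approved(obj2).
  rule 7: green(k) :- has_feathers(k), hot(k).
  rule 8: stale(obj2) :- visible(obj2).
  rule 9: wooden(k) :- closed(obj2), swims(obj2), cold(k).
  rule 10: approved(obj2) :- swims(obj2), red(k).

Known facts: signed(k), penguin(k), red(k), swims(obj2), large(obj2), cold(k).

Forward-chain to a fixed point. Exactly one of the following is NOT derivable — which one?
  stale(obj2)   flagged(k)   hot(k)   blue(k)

flagged(k)

Round 1: rule 2 [visible(obj2) :- penguin(k), swims(obj2).]; rule 4 [closed(obj2) :- signed(k), red(k), large(obj2).]; rule 10 [approved(obj2) :- swims(obj2), red(k).]. Adds visible(obj2), closed(obj2), approved(obj2).
Round 2: rule 8 [stale(obj2) :- visible(obj2).]; rule 9 [wooden(k) :- closed(obj2), swims(obj2), cold(k).]. Adds stale(obj2), wooden(k).
Round 3: rule 5 [hot(k) :- wooden(k), cold(k).]. Adds hot(k).
Round 4: rule 6 [metal(k) :- hot(k), approved(obj2).]. Adds metal(k).
Round 5: rule 3 [blue(k) :- metal(k), red(k).]. Adds blue(k).
Derived: stale(obj2) (round 2), hot(k) (round 3), blue(k) (round 5). flagged(k) never appears in any round.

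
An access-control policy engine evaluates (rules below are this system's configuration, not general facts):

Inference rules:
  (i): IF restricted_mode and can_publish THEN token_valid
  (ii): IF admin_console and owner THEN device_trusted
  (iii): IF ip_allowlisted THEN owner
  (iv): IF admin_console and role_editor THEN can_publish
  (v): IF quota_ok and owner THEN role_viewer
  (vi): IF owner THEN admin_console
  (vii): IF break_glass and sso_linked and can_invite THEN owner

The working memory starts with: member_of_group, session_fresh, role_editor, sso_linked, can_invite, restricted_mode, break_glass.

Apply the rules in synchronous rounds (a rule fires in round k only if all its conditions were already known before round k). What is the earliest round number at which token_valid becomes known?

4

Round 1: (vii) [IF break_glass and sso_linked and can_invite THEN owner]. Adds owner.
Round 2: (vi) [IF owner THEN admin_console]. Adds admin_console.
Round 3: (ii) [IF admin_console and owner THEN device_trusted]; (iv) [IF admin_console and role_editor THEN can_publish]. Adds device_trusted, can_publish.
Round 4: (i) [IF restricted_mode and can_publish THEN token_valid]. Adds token_valid.
token_valid first appears in round 4.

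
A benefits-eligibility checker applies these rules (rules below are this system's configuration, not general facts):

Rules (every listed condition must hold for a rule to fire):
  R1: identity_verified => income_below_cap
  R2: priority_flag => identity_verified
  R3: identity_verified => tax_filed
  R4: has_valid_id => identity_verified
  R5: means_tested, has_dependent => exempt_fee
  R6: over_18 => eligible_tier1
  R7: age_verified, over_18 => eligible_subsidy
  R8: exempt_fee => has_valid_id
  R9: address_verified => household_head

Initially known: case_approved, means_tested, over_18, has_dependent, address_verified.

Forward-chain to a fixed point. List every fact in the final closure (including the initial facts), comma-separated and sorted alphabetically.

[1] R5 [means_tested, has_dependent => exempt_fee]; R6 [over_18 => eligible_tier1]; R9 [address_verified => household_head]. ⇒ new: exempt_fee, eligible_tier1, household_head.
[2] R8 [exempt_fee => has_valid_id]. ⇒ new: has_valid_id.
[3] R4 [has_valid_id => identity_verified]. ⇒ new: identity_verified.
[4] R1 [identity_verified => income_below_cap]; R3 [identity_verified => tax_filed]. ⇒ new: income_below_cap, tax_filed.

address_verified, case_approved, eligible_tier1, exempt_fee, has_dependent, has_valid_id, household_head, identity_verified, income_below_cap, means_tested, over_18, tax_filed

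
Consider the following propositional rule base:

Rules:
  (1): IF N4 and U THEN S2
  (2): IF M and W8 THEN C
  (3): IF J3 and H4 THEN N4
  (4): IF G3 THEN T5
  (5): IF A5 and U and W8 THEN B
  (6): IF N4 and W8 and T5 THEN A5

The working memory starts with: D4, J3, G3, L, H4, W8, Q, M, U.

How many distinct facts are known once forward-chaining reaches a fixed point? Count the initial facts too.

15

Round 1 fires (2), (3), (4), giving C, N4, T5.
Round 2 fires (1), (6), giving S2, A5.
Round 3 fires (5), giving B.
Closure: {A5, B, C, D4, G3, H4, J3, L, M, N4, Q, S2, T5, U, W8} — 15 facts.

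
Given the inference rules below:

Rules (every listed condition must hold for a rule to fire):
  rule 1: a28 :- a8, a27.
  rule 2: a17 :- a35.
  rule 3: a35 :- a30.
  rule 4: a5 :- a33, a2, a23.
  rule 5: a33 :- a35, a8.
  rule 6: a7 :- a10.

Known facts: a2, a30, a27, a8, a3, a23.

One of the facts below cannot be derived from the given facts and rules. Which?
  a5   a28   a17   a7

a7

Round 1: rule 1 [a28 :- a8, a27.]; rule 3 [a35 :- a30.]. Adds a28, a35.
Round 2: rule 2 [a17 :- a35.]; rule 5 [a33 :- a35, a8.]. Adds a17, a33.
Round 3: rule 4 [a5 :- a33, a2, a23.]. Adds a5.
Derived: a28 (round 1), a17 (round 2), a5 (round 3). a7 never appears in any round.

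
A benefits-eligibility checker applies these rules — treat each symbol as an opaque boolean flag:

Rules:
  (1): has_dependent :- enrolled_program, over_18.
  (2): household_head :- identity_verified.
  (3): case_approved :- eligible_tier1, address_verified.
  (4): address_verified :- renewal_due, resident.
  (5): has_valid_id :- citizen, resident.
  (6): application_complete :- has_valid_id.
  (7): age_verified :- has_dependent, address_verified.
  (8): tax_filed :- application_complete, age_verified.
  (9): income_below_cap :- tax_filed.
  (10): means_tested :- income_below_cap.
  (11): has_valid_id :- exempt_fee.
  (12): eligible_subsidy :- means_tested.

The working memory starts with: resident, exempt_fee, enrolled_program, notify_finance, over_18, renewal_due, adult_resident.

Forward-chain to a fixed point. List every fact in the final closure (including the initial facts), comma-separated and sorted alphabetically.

address_verified, adult_resident, age_verified, application_complete, eligible_subsidy, enrolled_program, exempt_fee, has_dependent, has_valid_id, income_below_cap, means_tested, notify_finance, over_18, renewal_due, resident, tax_filed

[1] (1) [has_dependent :- enrolled_program, over_18.]; (4) [address_verified :- renewal_due, resident.]; (11) [has_valid_id :- exempt_fee.]. ⇒ new: has_dependent, address_verified, has_valid_id.
[2] (6) [application_complete :- has_valid_id.]; (7) [age_verified :- has_dependent, address_verified.]. ⇒ new: application_complete, age_verified.
[3] (8) [tax_filed :- application_complete, age_verified.]. ⇒ new: tax_filed.
[4] (9) [income_below_cap :- tax_filed.]. ⇒ new: income_below_cap.
[5] (10) [means_tested :- income_below_cap.]. ⇒ new: means_tested.
[6] (12) [eligible_subsidy :- means_tested.]. ⇒ new: eligible_subsidy.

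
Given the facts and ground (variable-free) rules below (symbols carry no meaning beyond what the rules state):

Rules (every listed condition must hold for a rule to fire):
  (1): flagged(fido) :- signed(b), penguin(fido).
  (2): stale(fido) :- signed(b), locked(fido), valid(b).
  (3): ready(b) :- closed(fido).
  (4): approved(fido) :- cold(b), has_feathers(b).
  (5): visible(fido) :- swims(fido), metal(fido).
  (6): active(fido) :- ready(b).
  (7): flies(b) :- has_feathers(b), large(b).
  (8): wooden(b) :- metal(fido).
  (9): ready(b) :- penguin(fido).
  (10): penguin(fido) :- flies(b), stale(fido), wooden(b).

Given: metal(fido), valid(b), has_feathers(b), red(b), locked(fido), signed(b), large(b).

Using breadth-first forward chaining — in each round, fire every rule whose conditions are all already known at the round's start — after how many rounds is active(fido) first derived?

4

Round 1 — (2), (7), (8), derive stale(fido), flies(b), wooden(b).
Round 2 — (10), derive penguin(fido).
Round 3 — (1), (9), derive flagged(fido), ready(b).
Round 4 — (6), derive active(fido).
active(fido) first appears in round 4.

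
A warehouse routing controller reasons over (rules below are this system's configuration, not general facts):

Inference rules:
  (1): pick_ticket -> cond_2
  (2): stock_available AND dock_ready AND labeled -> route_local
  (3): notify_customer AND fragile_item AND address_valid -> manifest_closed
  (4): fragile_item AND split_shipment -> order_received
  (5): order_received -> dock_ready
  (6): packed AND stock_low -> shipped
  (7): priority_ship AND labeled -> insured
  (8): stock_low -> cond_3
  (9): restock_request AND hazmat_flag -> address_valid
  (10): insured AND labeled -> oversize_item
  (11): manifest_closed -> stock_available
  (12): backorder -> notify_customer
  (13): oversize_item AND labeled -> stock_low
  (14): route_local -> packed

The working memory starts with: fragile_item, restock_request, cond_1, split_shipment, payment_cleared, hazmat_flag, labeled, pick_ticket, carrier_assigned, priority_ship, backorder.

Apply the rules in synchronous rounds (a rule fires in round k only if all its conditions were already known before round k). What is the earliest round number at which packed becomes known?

Round 1: (1) [pick_ticket -> cond_2]; (4) [fragile_item AND split_shipment -> order_received]; (7) [priority_ship AND labeled -> insured]; (9) [restock_request AND hazmat_flag -> address_valid]; (12) [backorder -> notify_customer]. Adds cond_2, order_received, insured, address_valid, notify_customer.
Round 2: (3) [notify_customer AND fragile_item AND address_valid -> manifest_closed]; (5) [order_received -> dock_ready]; (10) [insured AND labeled -> oversize_item]. Adds manifest_closed, dock_ready, oversize_item.
Round 3: (11) [manifest_closed -> stock_available]; (13) [oversize_item AND labeled -> stock_low]. Adds stock_available, stock_low.
Round 4: (2) [stock_available AND dock_ready AND labeled -> route_local]; (8) [stock_low -> cond_3]. Adds route_local, cond_3.
Round 5: (14) [route_local -> packed]. Adds packed.
packed first appears in round 5.

5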